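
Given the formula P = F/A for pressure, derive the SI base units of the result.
Units of each symbol in P = F/A:
  F (force): kg·m/s²
  A (area): m²  → in the denominator, contributes 1/m²

Multiplying the contributions: [kg·m/s²] · [1/m²]
Adding exponents of each base unit: kg: 1, m: -1, s: -2
SI base units of pressure: kg/(m·s²)

Answer: kg/(m·s²)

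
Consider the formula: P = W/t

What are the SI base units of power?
Units of each symbol in P = W/t:
  W (work): kg·m²/s²
  t (time): s  → in the denominator, contributes 1/s

Multiplying the contributions: [kg·m²/s²] · [1/s]
Adding exponents of each base unit: kg: 1, m: 2, s: -3
SI base units of power: kg·m²/s³

Answer: kg·m²/s³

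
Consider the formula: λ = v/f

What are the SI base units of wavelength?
Units of each symbol in λ = v/f:
  v (wave speed): m/s
  f (frequency): 1/s  → in the denominator, contributes s

Multiplying the contributions: [m/s] · [s]
Adding exponents of each base unit: m: 1
SI base units of wavelength: m

Answer: m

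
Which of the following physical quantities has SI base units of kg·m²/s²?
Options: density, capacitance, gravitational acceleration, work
Checking the SI base units of each option:
  density (ρ = m/V): kg/m³  ✗
  capacitance (C = Q/V): s⁴·A²/(kg·m²)  ✗
  gravitational acceleration (g = GM/r²): m/s²  ✗
  work (W = Fd): kg·m²/s²  ✓ matches

Only work has units kg·m²/s².

Answer: work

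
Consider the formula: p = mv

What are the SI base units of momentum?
Units of each symbol in p = mv:
  m (mass): kg
  v (velocity): m/s

Multiplying the contributions: [kg] · [m/s]
Adding exponents of each base unit: kg: 1, m: 1, s: -1
SI base units of momentum: kg·m/s

Answer: kg·m/s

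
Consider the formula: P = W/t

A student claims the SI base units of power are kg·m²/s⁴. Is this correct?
Units of each symbol in P = W/t:
  W (work): kg·m²/s²
  t (time): s  → in the denominator, contributes 1/s

Multiplying the contributions: [kg·m²/s²] · [1/s]
Adding exponents of each base unit: kg: 1, m: 2, s: -3
SI base units of power: kg·m²/s³

The claimed units kg·m²/s⁴ (exponents kg: 1, m: 2, s: -4) do not match the derived units kg·m²/s³ (exponents kg: 1, m: 2, s: -3), so the claim is incorrect.

Answer: No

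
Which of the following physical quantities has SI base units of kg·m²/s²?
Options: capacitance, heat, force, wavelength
Checking the SI base units of each option:
  capacitance (C = Q/V): s⁴·A²/(kg·m²)  ✗
  heat (Q = mcΔT): kg·m²/s²  ✓ matches
  force (F = ma): kg·m/s²  ✗
  wavelength (λ = v/f): m  ✗

Only heat has units kg·m²/s².

Answer: heat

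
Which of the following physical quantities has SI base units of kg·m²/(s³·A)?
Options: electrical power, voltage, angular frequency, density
Checking the SI base units of each option:
  electrical power (P = IV): kg·m²/s³  ✗
  voltage (V = IR): kg·m²/(s³·A)  ✓ matches
  angular frequency (ω = 2πf): 1/s  ✗
  density (ρ = m/V): kg/m³  ✗

Only voltage has units kg·m²/(s³·A).

Answer: voltage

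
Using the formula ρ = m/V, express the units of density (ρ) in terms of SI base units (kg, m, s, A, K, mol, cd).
Units of each symbol in ρ = m/V:
  m (mass): kg
  V (volume): m³  → in the denominator, contributes 1/m³

Multiplying the contributions: [kg] · [1/m³]
Adding exponents of each base unit: kg: 1, m: -3
SI base units of density: kg/m³

Answer: kg/m³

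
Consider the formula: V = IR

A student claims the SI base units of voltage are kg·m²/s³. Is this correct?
Units of each symbol in V = IR:
  I (current): A
  R (resistance, in ohms): kg·m²/(s³·A²)

Multiplying the contributions: [A] · [kg·m²/(s³·A²)]
Adding exponents of each base unit: kg: 1, m: 2, s: -3, A: -1
SI base units of voltage: kg·m²/(s³·A)

The claimed units kg·m²/s³ (exponents kg: 1, m: 2, s: -3) do not match the derived units kg·m²/(s³·A) (exponents kg: 1, m: 2, s: -3, A: -1), so the claim is incorrect.

Answer: No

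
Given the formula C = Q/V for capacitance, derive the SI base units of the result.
Units of each symbol in C = Q/V:
  Q (charge, in coulombs): s·A
  V (voltage, in volts): kg·m²/(s³·A)  → in the denominator, contributes s³·A/(kg·m²)

Multiplying the contributions: [s·A] · [s³·A/(kg·m²)]
Adding exponents of each base unit: kg: -1, m: -2, s: 4, A: 2
SI base units of capacitance: s⁴·A²/(kg·m²)

Answer: s⁴·A²/(kg·m²)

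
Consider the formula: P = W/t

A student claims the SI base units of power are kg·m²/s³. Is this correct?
Units of each symbol in P = W/t:
  W (work): kg·m²/s²
  t (time): s  → in the denominator, contributes 1/s

Multiplying the contributions: [kg·m²/s²] · [1/s]
Adding exponents of each base unit: kg: 1, m: 2, s: -3
SI base units of power: kg·m²/s³

The claimed units kg·m²/s³ match the derived units, so the claim is correct.

Answer: Yes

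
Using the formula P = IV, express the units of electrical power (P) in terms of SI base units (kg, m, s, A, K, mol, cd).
Units of each symbol in P = IV:
  I (current): A
  V (voltage, in volts): kg·m²/(s³·A)

Multiplying the contributions: [A] · [kg·m²/(s³·A)]
Adding exponents of each base unit: kg: 1, m: 2, s: -3
SI base units of electrical power: kg·m²/s³

Answer: kg·m²/s³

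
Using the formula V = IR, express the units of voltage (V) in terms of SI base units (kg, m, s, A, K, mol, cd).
Units of each symbol in V = IR:
  I (current): A
  R (resistance, in ohms): kg·m²/(s³·A²)

Multiplying the contributions: [A] · [kg·m²/(s³·A²)]
Adding exponents of each base unit: kg: 1, m: 2, s: -3, A: -1
SI base units of voltage: kg·m²/(s³·A)

Answer: kg·m²/(s³·A)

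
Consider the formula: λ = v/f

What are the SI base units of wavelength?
Units of each symbol in λ = v/f:
  v (wave speed): m/s
  f (frequency): 1/s  → in the denominator, contributes s

Multiplying the contributions: [m/s] · [s]
Adding exponents of each base unit: m: 1
SI base units of wavelength: m

Answer: m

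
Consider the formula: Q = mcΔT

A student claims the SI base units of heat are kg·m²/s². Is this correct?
Units of each symbol in Q = mcΔT:
  m (mass): kg
  c (specific heat capacity, in J/(kg·K)): m²/(s²·K)
  ΔT (temperature change): K

Multiplying the contributions: [kg] · [m²/(s²·K)] · [K]
Adding exponents of each base unit: kg: 1, m: 2, s: -2
SI base units of heat: kg·m²/s²

The claimed units kg·m²/s² match the derived units, so the claim is correct.

Answer: Yes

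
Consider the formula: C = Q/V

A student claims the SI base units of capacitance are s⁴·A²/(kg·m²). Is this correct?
Units of each symbol in C = Q/V:
  Q (charge, in coulombs): s·A
  V (voltage, in volts): kg·m²/(s³·A)  → in the denominator, contributes s³·A/(kg·m²)

Multiplying the contributions: [s·A] · [s³·A/(kg·m²)]
Adding exponents of each base unit: kg: -1, m: -2, s: 4, A: 2
SI base units of capacitance: s⁴·A²/(kg·m²)

The claimed units s⁴·A²/(kg·m²) match the derived units, so the claim is correct.

Answer: Yes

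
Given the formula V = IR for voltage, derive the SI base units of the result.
Units of each symbol in V = IR:
  I (current): A
  R (resistance, in ohms): kg·m²/(s³·A²)

Multiplying the contributions: [A] · [kg·m²/(s³·A²)]
Adding exponents of each base unit: kg: 1, m: 2, s: -3, A: -1
SI base units of voltage: kg·m²/(s³·A)

Answer: kg·m²/(s³·A)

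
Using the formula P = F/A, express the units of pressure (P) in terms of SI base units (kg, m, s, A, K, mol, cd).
Units of each symbol in P = F/A:
  F (force): kg·m/s²
  A (area): m²  → in the denominator, contributes 1/m²

Multiplying the contributions: [kg·m/s²] · [1/m²]
Adding exponents of each base unit: kg: 1, m: -1, s: -2
SI base units of pressure: kg/(m·s²)

Answer: kg/(m·s²)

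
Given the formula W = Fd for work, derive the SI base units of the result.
Units of each symbol in W = Fd:
  F (force): kg·m/s²
  d (displacement): m

Multiplying the contributions: [kg·m/s²] · [m]
Adding exponents of each base unit: kg: 1, m: 2, s: -2
SI base units of work: kg·m²/s²

Answer: kg·m²/s²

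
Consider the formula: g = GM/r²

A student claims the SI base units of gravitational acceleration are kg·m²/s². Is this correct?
Units of each symbol in g = GM/r²:
  G (gravitational constant): m³/(kg·s²)
  M (mass): kg
  r (distance): m  → to the power 2 in the denominator, contributes 1/m²

Multiplying the contributions: [m³/(kg·s²)] · [kg] · [1/m²]
Adding exponents of each base unit: m: 1, s: -2
SI base units of gravitational acceleration: m/s²

The claimed units kg·m²/s² (exponents kg: 1, m: 2, s: -2) do not match the derived units m/s² (exponents m: 1, s: -2), so the claim is incorrect.

Answer: No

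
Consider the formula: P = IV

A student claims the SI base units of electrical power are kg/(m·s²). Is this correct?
Units of each symbol in P = IV:
  I (current): A
  V (voltage, in volts): kg·m²/(s³·A)

Multiplying the contributions: [A] · [kg·m²/(s³·A)]
Adding exponents of each base unit: kg: 1, m: 2, s: -3
SI base units of electrical power: kg·m²/s³

The claimed units kg/(m·s²) (exponents kg: 1, m: -1, s: -2) do not match the derived units kg·m²/s³ (exponents kg: 1, m: 2, s: -3), so the claim is incorrect.

Answer: No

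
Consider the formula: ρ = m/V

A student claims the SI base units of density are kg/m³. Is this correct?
Units of each symbol in ρ = m/V:
  m (mass): kg
  V (volume): m³  → in the denominator, contributes 1/m³

Multiplying the contributions: [kg] · [1/m³]
Adding exponents of each base unit: kg: 1, m: -3
SI base units of density: kg/m³

The claimed units kg/m³ match the derived units, so the claim is correct.

Answer: Yes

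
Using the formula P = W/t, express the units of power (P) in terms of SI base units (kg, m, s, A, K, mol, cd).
Units of each symbol in P = W/t:
  W (work): kg·m²/s²
  t (time): s  → in the denominator, contributes 1/s

Multiplying the contributions: [kg·m²/s²] · [1/s]
Adding exponents of each base unit: kg: 1, m: 2, s: -3
SI base units of power: kg·m²/s³

Answer: kg·m²/s³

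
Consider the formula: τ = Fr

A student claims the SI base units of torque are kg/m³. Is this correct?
Units of each symbol in τ = Fr:
  F (force): kg·m/s²
  r (lever arm): m

Multiplying the contributions: [kg·m/s²] · [m]
Adding exponents of each base unit: kg: 1, m: 2, s: -2
SI base units of torque: kg·m²/s²

The claimed units kg/m³ (exponents kg: 1, m: -3) do not match the derived units kg·m²/s² (exponents kg: 1, m: 2, s: -2), so the claim is incorrect.

Answer: No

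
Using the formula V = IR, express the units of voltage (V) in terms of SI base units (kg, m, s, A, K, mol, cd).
Units of each symbol in V = IR:
  I (current): A
  R (resistance, in ohms): kg·m²/(s³·A²)

Multiplying the contributions: [A] · [kg·m²/(s³·A²)]
Adding exponents of each base unit: kg: 1, m: 2, s: -3, A: -1
SI base units of voltage: kg·m²/(s³·A)

Answer: kg·m²/(s³·A)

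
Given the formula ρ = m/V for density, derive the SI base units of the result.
Units of each symbol in ρ = m/V:
  m (mass): kg
  V (volume): m³  → in the denominator, contributes 1/m³

Multiplying the contributions: [kg] · [1/m³]
Adding exponents of each base unit: kg: 1, m: -3
SI base units of density: kg/m³

Answer: kg/m³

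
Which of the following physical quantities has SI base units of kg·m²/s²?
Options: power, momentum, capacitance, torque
Checking the SI base units of each option:
  power (P = W/t): kg·m²/s³  ✗
  momentum (p = mv): kg·m/s  ✗
  capacitance (C = Q/V): s⁴·A²/(kg·m²)  ✗
  torque (τ = Fr): kg·m²/s²  ✓ matches

Only torque has units kg·m²/s².

Answer: torque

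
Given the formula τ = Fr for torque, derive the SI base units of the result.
Units of each symbol in τ = Fr:
  F (force): kg·m/s²
  r (lever arm): m

Multiplying the contributions: [kg·m/s²] · [m]
Adding exponents of each base unit: kg: 1, m: 2, s: -2
SI base units of torque: kg·m²/s²

Answer: kg·m²/s²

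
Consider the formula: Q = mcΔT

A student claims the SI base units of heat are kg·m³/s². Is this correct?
Units of each symbol in Q = mcΔT:
  m (mass): kg
  c (specific heat capacity, in J/(kg·K)): m²/(s²·K)
  ΔT (temperature change): K

Multiplying the contributions: [kg] · [m²/(s²·K)] · [K]
Adding exponents of each base unit: kg: 1, m: 2, s: -2
SI base units of heat: kg·m²/s²

The claimed units kg·m³/s² (exponents kg: 1, m: 3, s: -2) do not match the derived units kg·m²/s² (exponents kg: 1, m: 2, s: -2), so the claim is incorrect.

Answer: No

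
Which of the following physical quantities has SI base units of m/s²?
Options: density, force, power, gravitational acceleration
Checking the SI base units of each option:
  density (ρ = m/V): kg/m³  ✗
  force (F = ma): kg·m/s²  ✗
  power (P = W/t): kg·m²/s³  ✗
  gravitational acceleration (g = GM/r²): m/s²  ✓ matches

Only gravitational acceleration has units m/s².

Answer: gravitational acceleration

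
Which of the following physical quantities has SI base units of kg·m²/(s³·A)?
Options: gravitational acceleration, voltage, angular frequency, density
Checking the SI base units of each option:
  gravitational acceleration (g = GM/r²): m/s²  ✗
  voltage (V = IR): kg·m²/(s³·A)  ✓ matches
  angular frequency (ω = 2πf): 1/s  ✗
  density (ρ = m/V): kg/m³  ✗

Only voltage has units kg·m²/(s³·A).

Answer: voltage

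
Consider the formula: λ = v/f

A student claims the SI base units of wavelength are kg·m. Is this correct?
Units of each symbol in λ = v/f:
  v (wave speed): m/s
  f (frequency): 1/s  → in the denominator, contributes s

Multiplying the contributions: [m/s] · [s]
Adding exponents of each base unit: m: 1
SI base units of wavelength: m

The claimed units kg·m (exponents kg: 1, m: 1) do not match the derived units m (exponents m: 1), so the claim is incorrect.

Answer: No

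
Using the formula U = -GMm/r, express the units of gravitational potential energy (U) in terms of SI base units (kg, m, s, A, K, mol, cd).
Units of each symbol in U = -GMm/r:
  G (gravitational constant): m³/(kg·s²)
  M (mass): kg
  m (mass): kg
  r (distance): m  → in the denominator, contributes 1/m
  The minus sign does not affect the units.

Multiplying the contributions: [m³/(kg·s²)] · [kg] · [kg] · [1/m]
Adding exponents of each base unit: kg: 1, m: 2, s: -2
SI base units of gravitational potential energy: kg·m²/s²

Answer: kg·m²/s²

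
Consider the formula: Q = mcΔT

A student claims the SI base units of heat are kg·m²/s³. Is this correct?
Units of each symbol in Q = mcΔT:
  m (mass): kg
  c (specific heat capacity, in J/(kg·K)): m²/(s²·K)
  ΔT (temperature change): K

Multiplying the contributions: [kg] · [m²/(s²·K)] · [K]
Adding exponents of each base unit: kg: 1, m: 2, s: -2
SI base units of heat: kg·m²/s²

The claimed units kg·m²/s³ (exponents kg: 1, m: 2, s: -3) do not match the derived units kg·m²/s² (exponents kg: 1, m: 2, s: -2), so the claim is incorrect.

Answer: No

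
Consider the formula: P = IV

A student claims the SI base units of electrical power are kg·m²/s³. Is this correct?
Units of each symbol in P = IV:
  I (current): A
  V (voltage, in volts): kg·m²/(s³·A)

Multiplying the contributions: [A] · [kg·m²/(s³·A)]
Adding exponents of each base unit: kg: 1, m: 2, s: -3
SI base units of electrical power: kg·m²/s³

The claimed units kg·m²/s³ match the derived units, so the claim is correct.

Answer: Yes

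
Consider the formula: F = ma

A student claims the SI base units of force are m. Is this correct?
Units of each symbol in F = ma:
  m (mass): kg
  a (acceleration): m/s²

Multiplying the contributions: [kg] · [m/s²]
Adding exponents of each base unit: kg: 1, m: 1, s: -2
SI base units of force: kg·m/s²

The claimed units m (exponents m: 1) do not match the derived units kg·m/s² (exponents kg: 1, m: 1, s: -2), so the claim is incorrect.

Answer: No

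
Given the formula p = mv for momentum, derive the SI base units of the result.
Units of each symbol in p = mv:
  m (mass): kg
  v (velocity): m/s

Multiplying the contributions: [kg] · [m/s]
Adding exponents of each base unit: kg: 1, m: 1, s: -1
SI base units of momentum: kg·m/s

Answer: kg·m/s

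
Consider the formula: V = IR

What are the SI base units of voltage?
Units of each symbol in V = IR:
  I (current): A
  R (resistance, in ohms): kg·m²/(s³·A²)

Multiplying the contributions: [A] · [kg·m²/(s³·A²)]
Adding exponents of each base unit: kg: 1, m: 2, s: -3, A: -1
SI base units of voltage: kg·m²/(s³·A)

Answer: kg·m²/(s³·A)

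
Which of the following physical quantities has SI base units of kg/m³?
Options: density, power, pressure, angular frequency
Checking the SI base units of each option:
  density (ρ = m/V): kg/m³  ✓ matches
  power (P = W/t): kg·m²/s³  ✗
  pressure (P = F/A): kg/(m·s²)  ✗
  angular frequency (ω = 2πf): 1/s  ✗

Only density has units kg/m³.

Answer: density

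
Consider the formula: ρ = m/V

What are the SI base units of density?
Units of each symbol in ρ = m/V:
  m (mass): kg
  V (volume): m³  → in the denominator, contributes 1/m³

Multiplying the contributions: [kg] · [1/m³]
Adding exponents of each base unit: kg: 1, m: -3
SI base units of density: kg/m³

Answer: kg/m³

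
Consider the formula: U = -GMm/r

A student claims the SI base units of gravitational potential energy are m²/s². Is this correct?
Units of each symbol in U = -GMm/r:
  G (gravitational constant): m³/(kg·s²)
  M (mass): kg
  m (mass): kg
  r (distance): m  → in the denominator, contributes 1/m
  The minus sign does not affect the units.

Multiplying the contributions: [m³/(kg·s²)] · [kg] · [kg] · [1/m]
Adding exponents of each base unit: kg: 1, m: 2, s: -2
SI base units of gravitational potential energy: kg·m²/s²

The claimed units m²/s² (exponents m: 2, s: -2) do not match the derived units kg·m²/s² (exponents kg: 1, m: 2, s: -2), so the claim is incorrect.

Answer: No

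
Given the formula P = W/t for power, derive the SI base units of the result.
Units of each symbol in P = W/t:
  W (work): kg·m²/s²
  t (time): s  → in the denominator, contributes 1/s

Multiplying the contributions: [kg·m²/s²] · [1/s]
Adding exponents of each base unit: kg: 1, m: 2, s: -3
SI base units of power: kg·m²/s³

Answer: kg·m²/s³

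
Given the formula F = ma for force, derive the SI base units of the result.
Units of each symbol in F = ma:
  m (mass): kg
  a (acceleration): m/s²

Multiplying the contributions: [kg] · [m/s²]
Adding exponents of each base unit: kg: 1, m: 1, s: -2
SI base units of force: kg·m/s²

Answer: kg·m/s²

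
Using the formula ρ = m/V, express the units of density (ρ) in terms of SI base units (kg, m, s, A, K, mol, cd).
Units of each symbol in ρ = m/V:
  m (mass): kg
  V (volume): m³  → in the denominator, contributes 1/m³

Multiplying the contributions: [kg] · [1/m³]
Adding exponents of each base unit: kg: 1, m: -3
SI base units of density: kg/m³

Answer: kg/m³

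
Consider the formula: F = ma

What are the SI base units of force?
Units of each symbol in F = ma:
  m (mass): kg
  a (acceleration): m/s²

Multiplying the contributions: [kg] · [m/s²]
Adding exponents of each base unit: kg: 1, m: 1, s: -2
SI base units of force: kg·m/s²

Answer: kg·m/s²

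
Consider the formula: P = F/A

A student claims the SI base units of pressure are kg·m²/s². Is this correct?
Units of each symbol in P = F/A:
  F (force): kg·m/s²
  A (area): m²  → in the denominator, contributes 1/m²

Multiplying the contributions: [kg·m/s²] · [1/m²]
Adding exponents of each base unit: kg: 1, m: -1, s: -2
SI base units of pressure: kg/(m·s²)

The claimed units kg·m²/s² (exponents kg: 1, m: 2, s: -2) do not match the derived units kg/(m·s²) (exponents kg: 1, m: -1, s: -2), so the claim is incorrect.

Answer: No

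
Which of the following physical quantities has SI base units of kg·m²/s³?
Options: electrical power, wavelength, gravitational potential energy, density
Checking the SI base units of each option:
  electrical power (P = IV): kg·m²/s³  ✓ matches
  wavelength (λ = v/f): m  ✗
  gravitational potential energy (U = -GMm/r): kg·m²/s²  ✗
  density (ρ = m/V): kg/m³  ✗

Only electrical power has units kg·m²/s³.

Answer: electrical power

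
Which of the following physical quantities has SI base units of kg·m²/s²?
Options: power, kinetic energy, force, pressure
Checking the SI base units of each option:
  power (P = W/t): kg·m²/s³  ✗
  kinetic energy (E = ½mv²): kg·m²/s²  ✓ matches
  force (F = ma): kg·m/s²  ✗
  pressure (P = F/A): kg/(m·s²)  ✗

Only kinetic energy has units kg·m²/s².

Answer: kinetic energy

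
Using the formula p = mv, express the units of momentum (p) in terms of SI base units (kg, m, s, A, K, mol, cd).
Units of each symbol in p = mv:
  m (mass): kg
  v (velocity): m/s

Multiplying the contributions: [kg] · [m/s]
Adding exponents of each base unit: kg: 1, m: 1, s: -1
SI base units of momentum: kg·m/s

Answer: kg·m/s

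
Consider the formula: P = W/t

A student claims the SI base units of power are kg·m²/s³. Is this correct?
Units of each symbol in P = W/t:
  W (work): kg·m²/s²
  t (time): s  → in the denominator, contributes 1/s

Multiplying the contributions: [kg·m²/s²] · [1/s]
Adding exponents of each base unit: kg: 1, m: 2, s: -3
SI base units of power: kg·m²/s³

The claimed units kg·m²/s³ match the derived units, so the claim is correct.

Answer: Yes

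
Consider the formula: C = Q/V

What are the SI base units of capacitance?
Units of each symbol in C = Q/V:
  Q (charge, in coulombs): s·A
  V (voltage, in volts): kg·m²/(s³·A)  → in the denominator, contributes s³·A/(kg·m²)

Multiplying the contributions: [s·A] · [s³·A/(kg·m²)]
Adding exponents of each base unit: kg: -1, m: -2, s: 4, A: 2
SI base units of capacitance: s⁴·A²/(kg·m²)

Answer: s⁴·A²/(kg·m²)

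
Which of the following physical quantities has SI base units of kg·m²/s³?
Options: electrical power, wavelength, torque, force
Checking the SI base units of each option:
  electrical power (P = IV): kg·m²/s³  ✓ matches
  wavelength (λ = v/f): m  ✗
  torque (τ = Fr): kg·m²/s²  ✗
  force (F = ma): kg·m/s²  ✗

Only electrical power has units kg·m²/s³.

Answer: electrical power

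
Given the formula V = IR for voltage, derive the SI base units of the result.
Units of each symbol in V = IR:
  I (current): A
  R (resistance, in ohms): kg·m²/(s³·A²)

Multiplying the contributions: [A] · [kg·m²/(s³·A²)]
Adding exponents of each base unit: kg: 1, m: 2, s: -3, A: -1
SI base units of voltage: kg·m²/(s³·A)

Answer: kg·m²/(s³·A)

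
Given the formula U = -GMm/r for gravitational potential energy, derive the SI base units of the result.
Units of each symbol in U = -GMm/r:
  G (gravitational constant): m³/(kg·s²)
  M (mass): kg
  m (mass): kg
  r (distance): m  → in the denominator, contributes 1/m
  The minus sign does not affect the units.

Multiplying the contributions: [m³/(kg·s²)] · [kg] · [kg] · [1/m]
Adding exponents of each base unit: kg: 1, m: 2, s: -2
SI base units of gravitational potential energy: kg·m²/s²

Answer: kg·m²/s²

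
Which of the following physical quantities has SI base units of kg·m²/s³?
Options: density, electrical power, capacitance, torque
Checking the SI base units of each option:
  density (ρ = m/V): kg/m³  ✗
  electrical power (P = IV): kg·m²/s³  ✓ matches
  capacitance (C = Q/V): s⁴·A²/(kg·m²)  ✗
  torque (τ = Fr): kg·m²/s²  ✗

Only electrical power has units kg·m²/s³.

Answer: electrical power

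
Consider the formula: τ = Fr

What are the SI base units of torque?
Units of each symbol in τ = Fr:
  F (force): kg·m/s²
  r (lever arm): m

Multiplying the contributions: [kg·m/s²] · [m]
Adding exponents of each base unit: kg: 1, m: 2, s: -2
SI base units of torque: kg·m²/s²

Answer: kg·m²/s²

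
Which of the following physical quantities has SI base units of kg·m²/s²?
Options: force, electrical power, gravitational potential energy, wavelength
Checking the SI base units of each option:
  force (F = ma): kg·m/s²  ✗
  electrical power (P = IV): kg·m²/s³  ✗
  gravitational potential energy (U = -GMm/r): kg·m²/s²  ✓ matches
  wavelength (λ = v/f): m  ✗

Only gravitational potential energy has units kg·m²/s².

Answer: gravitational potential energy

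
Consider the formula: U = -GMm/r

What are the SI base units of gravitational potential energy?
Units of each symbol in U = -GMm/r:
  G (gravitational constant): m³/(kg·s²)
  M (mass): kg
  m (mass): kg
  r (distance): m  → in the denominator, contributes 1/m
  The minus sign does not affect the units.

Multiplying the contributions: [m³/(kg·s²)] · [kg] · [kg] · [1/m]
Adding exponents of each base unit: kg: 1, m: 2, s: -2
SI base units of gravitational potential energy: kg·m²/s²

Answer: kg·m²/s²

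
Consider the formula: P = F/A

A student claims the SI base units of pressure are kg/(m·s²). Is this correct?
Units of each symbol in P = F/A:
  F (force): kg·m/s²
  A (area): m²  → in the denominator, contributes 1/m²

Multiplying the contributions: [kg·m/s²] · [1/m²]
Adding exponents of each base unit: kg: 1, m: -1, s: -2
SI base units of pressure: kg/(m·s²)

The claimed units kg/(m·s²) match the derived units, so the claim is correct.

Answer: Yes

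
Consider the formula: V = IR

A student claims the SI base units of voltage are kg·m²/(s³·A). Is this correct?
Units of each symbol in V = IR:
  I (current): A
  R (resistance, in ohms): kg·m²/(s³·A²)

Multiplying the contributions: [A] · [kg·m²/(s³·A²)]
Adding exponents of each base unit: kg: 1, m: 2, s: -3, A: -1
SI base units of voltage: kg·m²/(s³·A)

The claimed units kg·m²/(s³·A) match the derived units, so the claim is correct.

Answer: Yes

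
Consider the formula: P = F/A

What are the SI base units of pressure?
Units of each symbol in P = F/A:
  F (force): kg·m/s²
  A (area): m²  → in the denominator, contributes 1/m²

Multiplying the contributions: [kg·m/s²] · [1/m²]
Adding exponents of each base unit: kg: 1, m: -1, s: -2
SI base units of pressure: kg/(m·s²)

Answer: kg/(m·s²)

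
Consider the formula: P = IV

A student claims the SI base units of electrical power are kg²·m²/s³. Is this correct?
Units of each symbol in P = IV:
  I (current): A
  V (voltage, in volts): kg·m²/(s³·A)

Multiplying the contributions: [A] · [kg·m²/(s³·A)]
Adding exponents of each base unit: kg: 1, m: 2, s: -3
SI base units of electrical power: kg·m²/s³

The claimed units kg²·m²/s³ (exponents kg: 2, m: 2, s: -3) do not match the derived units kg·m²/s³ (exponents kg: 1, m: 2, s: -3), so the claim is incorrect.

Answer: No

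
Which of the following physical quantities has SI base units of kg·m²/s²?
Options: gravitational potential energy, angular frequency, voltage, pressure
Checking the SI base units of each option:
  gravitational potential energy (U = -GMm/r): kg·m²/s²  ✓ matches
  angular frequency (ω = 2πf): 1/s  ✗
  voltage (V = IR): kg·m²/(s³·A)  ✗
  pressure (P = F/A): kg/(m·s²)  ✗

Only gravitational potential energy has units kg·m²/s².

Answer: gravitational potential energy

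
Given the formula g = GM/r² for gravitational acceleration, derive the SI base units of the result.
Units of each symbol in g = GM/r²:
  G (gravitational constant): m³/(kg·s²)
  M (mass): kg
  r (distance): m  → to the power 2 in the denominator, contributes 1/m²

Multiplying the contributions: [m³/(kg·s²)] · [kg] · [1/m²]
Adding exponents of each base unit: m: 1, s: -2
SI base units of gravitational acceleration: m/s²

Answer: m/s²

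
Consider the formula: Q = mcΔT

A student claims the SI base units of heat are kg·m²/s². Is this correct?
Units of each symbol in Q = mcΔT:
  m (mass): kg
  c (specific heat capacity, in J/(kg·K)): m²/(s²·K)
  ΔT (temperature change): K

Multiplying the contributions: [kg] · [m²/(s²·K)] · [K]
Adding exponents of each base unit: kg: 1, m: 2, s: -2
SI base units of heat: kg·m²/s²

The claimed units kg·m²/s² match the derived units, so the claim is correct.

Answer: Yes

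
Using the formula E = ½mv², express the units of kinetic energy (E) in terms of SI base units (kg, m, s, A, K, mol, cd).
Units of each symbol in E = ½mv²:
  m (mass): kg
  v (speed): m/s  → to the power 2, contributes m²/s²
  The factor ½ is dimensionless.

Multiplying the contributions: [kg] · [m²/s²]
Adding exponents of each base unit: kg: 1, m: 2, s: -2
SI base units of kinetic energy: kg·m²/s²

Answer: kg·m²/s²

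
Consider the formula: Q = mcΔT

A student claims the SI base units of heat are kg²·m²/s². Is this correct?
Units of each symbol in Q = mcΔT:
  m (mass): kg
  c (specific heat capacity, in J/(kg·K)): m²/(s²·K)
  ΔT (temperature change): K

Multiplying the contributions: [kg] · [m²/(s²·K)] · [K]
Adding exponents of each base unit: kg: 1, m: 2, s: -2
SI base units of heat: kg·m²/s²

The claimed units kg²·m²/s² (exponents kg: 2, m: 2, s: -2) do not match the derived units kg·m²/s² (exponents kg: 1, m: 2, s: -2), so the claim is incorrect.

Answer: No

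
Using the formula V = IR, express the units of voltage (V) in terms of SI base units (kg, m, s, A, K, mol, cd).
Units of each symbol in V = IR:
  I (current): A
  R (resistance, in ohms): kg·m²/(s³·A²)

Multiplying the contributions: [A] · [kg·m²/(s³·A²)]
Adding exponents of each base unit: kg: 1, m: 2, s: -3, A: -1
SI base units of voltage: kg·m²/(s³·A)

Answer: kg·m²/(s³·A)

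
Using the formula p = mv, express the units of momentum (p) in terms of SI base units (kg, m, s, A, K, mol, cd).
Units of each symbol in p = mv:
  m (mass): kg
  v (velocity): m/s

Multiplying the contributions: [kg] · [m/s]
Adding exponents of each base unit: kg: 1, m: 1, s: -1
SI base units of momentum: kg·m/s

Answer: kg·m/s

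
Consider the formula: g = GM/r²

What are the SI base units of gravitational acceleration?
Units of each symbol in g = GM/r²:
  G (gravitational constant): m³/(kg·s²)
  M (mass): kg
  r (distance): m  → to the power 2 in the denominator, contributes 1/m²

Multiplying the contributions: [m³/(kg·s²)] · [kg] · [1/m²]
Adding exponents of each base unit: m: 1, s: -2
SI base units of gravitational acceleration: m/s²

Answer: m/s²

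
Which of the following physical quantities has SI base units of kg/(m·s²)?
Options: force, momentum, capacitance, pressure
Checking the SI base units of each option:
  force (F = ma): kg·m/s²  ✗
  momentum (p = mv): kg·m/s  ✗
  capacitance (C = Q/V): s⁴·A²/(kg·m²)  ✗
  pressure (P = F/A): kg/(m·s²)  ✓ matches

Only pressure has units kg/(m·s²).

Answer: pressure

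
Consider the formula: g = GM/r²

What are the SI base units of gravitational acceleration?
Units of each symbol in g = GM/r²:
  G (gravitational constant): m³/(kg·s²)
  M (mass): kg
  r (distance): m  → to the power 2 in the denominator, contributes 1/m²

Multiplying the contributions: [m³/(kg·s²)] · [kg] · [1/m²]
Adding exponents of each base unit: m: 1, s: -2
SI base units of gravitational acceleration: m/s²

Answer: m/s²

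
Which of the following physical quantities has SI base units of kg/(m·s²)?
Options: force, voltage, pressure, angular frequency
Checking the SI base units of each option:
  force (F = ma): kg·m/s²  ✗
  voltage (V = IR): kg·m²/(s³·A)  ✗
  pressure (P = F/A): kg/(m·s²)  ✓ matches
  angular frequency (ω = 2πf): 1/s  ✗

Only pressure has units kg/(m·s²).

Answer: pressure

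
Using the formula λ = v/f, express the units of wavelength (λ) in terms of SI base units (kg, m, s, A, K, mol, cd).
Units of each symbol in λ = v/f:
  v (wave speed): m/s
  f (frequency): 1/s  → in the denominator, contributes s

Multiplying the contributions: [m/s] · [s]
Adding exponents of each base unit: m: 1
SI base units of wavelength: m

Answer: m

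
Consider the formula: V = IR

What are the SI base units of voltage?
Units of each symbol in V = IR:
  I (current): A
  R (resistance, in ohms): kg·m²/(s³·A²)

Multiplying the contributions: [A] · [kg·m²/(s³·A²)]
Adding exponents of each base unit: kg: 1, m: 2, s: -3, A: -1
SI base units of voltage: kg·m²/(s³·A)

Answer: kg·m²/(s³·A)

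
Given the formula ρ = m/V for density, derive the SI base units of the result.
Units of each symbol in ρ = m/V:
  m (mass): kg
  V (volume): m³  → in the denominator, contributes 1/m³

Multiplying the contributions: [kg] · [1/m³]
Adding exponents of each base unit: kg: 1, m: -3
SI base units of density: kg/m³

Answer: kg/m³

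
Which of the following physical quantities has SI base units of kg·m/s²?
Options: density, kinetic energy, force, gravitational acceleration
Checking the SI base units of each option:
  density (ρ = m/V): kg/m³  ✗
  kinetic energy (E = ½mv²): kg·m²/s²  ✗
  force (F = ma): kg·m/s²  ✓ matches
  gravitational acceleration (g = GM/r²): m/s²  ✗

Only force has units kg·m/s².

Answer: force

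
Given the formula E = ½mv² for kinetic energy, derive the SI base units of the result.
Units of each symbol in E = ½mv²:
  m (mass): kg
  v (speed): m/s  → to the power 2, contributes m²/s²
  The factor ½ is dimensionless.

Multiplying the contributions: [kg] · [m²/s²]
Adding exponents of each base unit: kg: 1, m: 2, s: -2
SI base units of kinetic energy: kg·m²/s²

Answer: kg·m²/s²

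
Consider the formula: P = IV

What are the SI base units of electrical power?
Units of each symbol in P = IV:
  I (current): A
  V (voltage, in volts): kg·m²/(s³·A)

Multiplying the contributions: [A] · [kg·m²/(s³·A)]
Adding exponents of each base unit: kg: 1, m: 2, s: -3
SI base units of electrical power: kg·m²/s³

Answer: kg·m²/s³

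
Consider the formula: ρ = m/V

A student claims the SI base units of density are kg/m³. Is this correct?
Units of each symbol in ρ = m/V:
  m (mass): kg
  V (volume): m³  → in the denominator, contributes 1/m³

Multiplying the contributions: [kg] · [1/m³]
Adding exponents of each base unit: kg: 1, m: -3
SI base units of density: kg/m³

The claimed units kg/m³ match the derived units, so the claim is correct.

Answer: Yes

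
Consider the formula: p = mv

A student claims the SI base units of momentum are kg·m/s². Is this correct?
Units of each symbol in p = mv:
  m (mass): kg
  v (velocity): m/s

Multiplying the contributions: [kg] · [m/s]
Adding exponents of each base unit: kg: 1, m: 1, s: -1
SI base units of momentum: kg·m/s

The claimed units kg·m/s² (exponents kg: 1, m: 1, s: -2) do not match the derived units kg·m/s (exponents kg: 1, m: 1, s: -1), so the claim is incorrect.

Answer: No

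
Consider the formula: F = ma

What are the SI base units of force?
Units of each symbol in F = ma:
  m (mass): kg
  a (acceleration): m/s²

Multiplying the contributions: [kg] · [m/s²]
Adding exponents of each base unit: kg: 1, m: 1, s: -2
SI base units of force: kg·m/s²

Answer: kg·m/s²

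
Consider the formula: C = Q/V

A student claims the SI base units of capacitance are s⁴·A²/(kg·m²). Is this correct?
Units of each symbol in C = Q/V:
  Q (charge, in coulombs): s·A
  V (voltage, in volts): kg·m²/(s³·A)  → in the denominator, contributes s³·A/(kg·m²)

Multiplying the contributions: [s·A] · [s³·A/(kg·m²)]
Adding exponents of each base unit: kg: -1, m: -2, s: 4, A: 2
SI base units of capacitance: s⁴·A²/(kg·m²)

The claimed units s⁴·A²/(kg·m²) match the derived units, so the claim is correct.

Answer: Yes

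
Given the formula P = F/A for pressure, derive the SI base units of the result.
Units of each symbol in P = F/A:
  F (force): kg·m/s²
  A (area): m²  → in the denominator, contributes 1/m²

Multiplying the contributions: [kg·m/s²] · [1/m²]
Adding exponents of each base unit: kg: 1, m: -1, s: -2
SI base units of pressure: kg/(m·s²)

Answer: kg/(m·s²)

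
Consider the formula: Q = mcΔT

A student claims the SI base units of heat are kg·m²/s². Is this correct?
Units of each symbol in Q = mcΔT:
  m (mass): kg
  c (specific heat capacity, in J/(kg·K)): m²/(s²·K)
  ΔT (temperature change): K

Multiplying the contributions: [kg] · [m²/(s²·K)] · [K]
Adding exponents of each base unit: kg: 1, m: 2, s: -2
SI base units of heat: kg·m²/s²

The claimed units kg·m²/s² match the derived units, so the claim is correct.

Answer: Yes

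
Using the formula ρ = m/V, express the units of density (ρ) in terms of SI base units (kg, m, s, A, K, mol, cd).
Units of each symbol in ρ = m/V:
  m (mass): kg
  V (volume): m³  → in the denominator, contributes 1/m³

Multiplying the contributions: [kg] · [1/m³]
Adding exponents of each base unit: kg: 1, m: -3
SI base units of density: kg/m³

Answer: kg/m³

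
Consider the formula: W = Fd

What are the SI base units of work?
Units of each symbol in W = Fd:
  F (force): kg·m/s²
  d (displacement): m

Multiplying the contributions: [kg·m/s²] · [m]
Adding exponents of each base unit: kg: 1, m: 2, s: -2
SI base units of work: kg·m²/s²

Answer: kg·m²/s²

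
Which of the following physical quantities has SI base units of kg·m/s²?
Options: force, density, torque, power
Checking the SI base units of each option:
  force (F = ma): kg·m/s²  ✓ matches
  density (ρ = m/V): kg/m³  ✗
  torque (τ = Fr): kg·m²/s²  ✗
  power (P = W/t): kg·m²/s³  ✗

Only force has units kg·m/s².

Answer: force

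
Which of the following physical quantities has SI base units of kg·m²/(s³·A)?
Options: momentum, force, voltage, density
Checking the SI base units of each option:
  momentum (p = mv): kg·m/s  ✗
  force (F = ma): kg·m/s²  ✗
  voltage (V = IR): kg·m²/(s³·A)  ✓ matches
  density (ρ = m/V): kg/m³  ✗

Only voltage has units kg·m²/(s³·A).

Answer: voltage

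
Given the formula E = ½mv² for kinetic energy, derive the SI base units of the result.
Units of each symbol in E = ½mv²:
  m (mass): kg
  v (speed): m/s  → to the power 2, contributes m²/s²
  The factor ½ is dimensionless.

Multiplying the contributions: [kg] · [m²/s²]
Adding exponents of each base unit: kg: 1, m: 2, s: -2
SI base units of kinetic energy: kg·m²/s²

Answer: kg·m²/s²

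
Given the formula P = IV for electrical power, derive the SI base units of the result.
Units of each symbol in P = IV:
  I (current): A
  V (voltage, in volts): kg·m²/(s³·A)

Multiplying the contributions: [A] · [kg·m²/(s³·A)]
Adding exponents of each base unit: kg: 1, m: 2, s: -3
SI base units of electrical power: kg·m²/s³

Answer: kg·m²/s³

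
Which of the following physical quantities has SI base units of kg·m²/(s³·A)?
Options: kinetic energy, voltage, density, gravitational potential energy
Checking the SI base units of each option:
  kinetic energy (E = ½mv²): kg·m²/s²  ✗
  voltage (V = IR): kg·m²/(s³·A)  ✓ matches
  density (ρ = m/V): kg/m³  ✗
  gravitational potential energy (U = -GMm/r): kg·m²/s²  ✗

Only voltage has units kg·m²/(s³·A).

Answer: voltage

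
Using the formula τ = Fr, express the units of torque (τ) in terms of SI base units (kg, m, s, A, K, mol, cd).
Units of each symbol in τ = Fr:
  F (force): kg·m/s²
  r (lever arm): m

Multiplying the contributions: [kg·m/s²] · [m]
Adding exponents of each base unit: kg: 1, m: 2, s: -2
SI base units of torque: kg·m²/s²

Answer: kg·m²/s²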